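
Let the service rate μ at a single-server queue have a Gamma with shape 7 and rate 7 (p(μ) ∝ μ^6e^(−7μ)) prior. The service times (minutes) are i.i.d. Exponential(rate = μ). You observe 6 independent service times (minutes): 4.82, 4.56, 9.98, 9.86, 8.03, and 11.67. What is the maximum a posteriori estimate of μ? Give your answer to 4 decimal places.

μ̂_MAP = 0.2146

The Exponential(rate=μ) likelihood is ∝ μ^n e^(−μΣtᵢ). Here n = 6 and Σtᵢ = 4.82 + 4.56 + 9.98 + 9.86 + 8.03 + 11.67 = 48.92.
Posterior ∝ μ^6e^(−7μ) · μ^6e^(−48.92μ) = μ^12e^(−55.92μ), i.e. Gamma(13, 55.92).
Mode = (a−1)/b = 12/55.92 ≈ 0.2146.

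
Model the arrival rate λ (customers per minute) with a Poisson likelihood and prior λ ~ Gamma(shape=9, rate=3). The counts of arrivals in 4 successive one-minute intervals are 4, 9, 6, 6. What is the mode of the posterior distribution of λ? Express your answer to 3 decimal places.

Σxᵢ = 4+9+6+6 = 25, with n = 4.
Posterior ∝ λ^8e^(−3λ) · λ^25e^(−4λ) = λ^33e^(−7λ), i.e. Gamma(shape=34, rate=7).
The mode of a Gamma(a, b) with a ≥ 1 (shape–rate) is (a−1)/b = 33/7 ≈ 4.714.

λ̂_MAP = 4.714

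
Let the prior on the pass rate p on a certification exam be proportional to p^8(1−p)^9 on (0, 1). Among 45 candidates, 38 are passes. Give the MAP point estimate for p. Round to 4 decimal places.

The prior density ∝ p^8(1−p)^9 is the kernel of Beta(9, 10).
Data: 38 successes in 45 trials. The binomial likelihood contributes p^38(1−p)^7, so the posterior is Beta(9+38, 10+7) = Beta(47, 17).
For Beta(a, b) with a, b > 1 the mode is (a−1)/(a+b−2) = 46/62 ≈ 0.7419.

p̂_MAP = 0.7419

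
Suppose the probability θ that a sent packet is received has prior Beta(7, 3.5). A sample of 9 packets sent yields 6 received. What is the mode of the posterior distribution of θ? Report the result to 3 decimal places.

θ̂_MAP = 0.686

Prior: Beta(7, 3.5).
Data: 6 successes in 9 trials. The binomial likelihood contributes θ^6(1−θ)^3, so the posterior is Beta(7+6, 3.5+3) = Beta(13, 6.5).
For Beta(a, b) with a, b > 1 the mode is (a−1)/(a+b−2) = 12/17.5 ≈ 0.686.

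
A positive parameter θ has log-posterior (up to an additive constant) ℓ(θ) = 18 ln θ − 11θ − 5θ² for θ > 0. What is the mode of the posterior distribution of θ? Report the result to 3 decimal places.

θ̂_MAP = 0.900

ℓ'(θ) = 18/θ − 11 − 10θ. Setting this to zero and multiplying by θ: 10θ² + 11θ − 18 = 0.
θ = (−11 + √(11² + 4·10·18)) / (2·10) = (−11 + √841) / 20 = (−11 + 29)/20 = 9/10.
ℓ''(θ) = −18/θ² − 10 < 0, confirming a maximum.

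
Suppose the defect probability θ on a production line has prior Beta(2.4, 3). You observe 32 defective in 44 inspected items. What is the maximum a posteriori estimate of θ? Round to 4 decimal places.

Prior: Beta(2.4, 3).
Data: 32 successes in 44 trials. The binomial likelihood contributes θ^32(1−θ)^12, so the posterior is Beta(2.4+32, 3+12) = Beta(34.4, 15).
For Beta(a, b) with a, b > 1 the mode is (a−1)/(a+b−2) = 33.4/47.4 ≈ 0.7046.

θ̂_MAP = 0.7046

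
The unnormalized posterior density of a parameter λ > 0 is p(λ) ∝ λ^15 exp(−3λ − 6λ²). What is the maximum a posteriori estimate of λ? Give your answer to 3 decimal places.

ℓ'(λ) = 15/λ − 3 − 12λ. Setting this to zero and multiplying by λ: 12λ² + 3λ − 15 = 0.
λ = (−3 + √(3² + 4·12·15)) / (2·12) = (−3 + √729) / 24 = (−3 + 27)/24 = 1.
ℓ''(λ) = −15/λ² − 12 < 0, confirming a maximum.

λ̂_MAP = 1.000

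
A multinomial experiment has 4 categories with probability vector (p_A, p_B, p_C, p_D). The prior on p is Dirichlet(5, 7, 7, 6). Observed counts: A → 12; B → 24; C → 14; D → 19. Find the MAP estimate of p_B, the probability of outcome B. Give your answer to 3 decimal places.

MAP estimate of p_B = 0.333

The posterior is Dirichlet(αᵢ + nᵢ) = Dirichlet(17, 31, 21, 25).
For a Dirichlet(a₁,…,a_K) with all aᵢ > 1, the mode has j-th component (aⱼ − 1)/(Σaᵢ − K).
Here Σaᵢ = 94 and K = 4, so p_B = (31 − 1)/(94 − 4) = 30/90 ≈ 0.333.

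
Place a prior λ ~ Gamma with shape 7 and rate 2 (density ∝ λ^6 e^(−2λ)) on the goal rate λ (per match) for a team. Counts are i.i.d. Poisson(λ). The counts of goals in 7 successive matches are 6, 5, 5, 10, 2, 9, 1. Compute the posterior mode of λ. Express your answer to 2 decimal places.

Σxᵢ = 6+5+5+10+2+9+1 = 38, with n = 7.
Posterior ∝ λ^6e^(−2λ) · λ^38e^(−7λ) = λ^44e^(−9λ), i.e. Gamma(shape=45, rate=9).
The mode of a Gamma(a, b) with a ≥ 1 (shape–rate) is (a−1)/b = 44/9 ≈ 4.89.

λ̂_MAP = 4.89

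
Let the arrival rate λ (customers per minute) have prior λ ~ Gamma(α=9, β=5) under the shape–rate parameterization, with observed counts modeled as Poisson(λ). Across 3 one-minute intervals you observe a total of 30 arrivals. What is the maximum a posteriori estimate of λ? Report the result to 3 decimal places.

Σxᵢ = 30, n = 3.
Posterior ∝ λ^8e^(−5λ) · λ^30e^(−3λ) = λ^38e^(−8λ), i.e. Gamma(shape=39, rate=8).
The mode of a Gamma(a, b) with a ≥ 1 (shape–rate) is (a−1)/b = 38/8 ≈ 4.750.

λ̂_MAP = 4.750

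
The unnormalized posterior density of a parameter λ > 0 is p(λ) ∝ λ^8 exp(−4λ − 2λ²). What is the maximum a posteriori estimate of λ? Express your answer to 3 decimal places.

λ̂_MAP = 1.000

ℓ'(λ) = 8/λ − 4 − 4λ. Setting this to zero and multiplying by λ: 4λ² + 4λ − 8 = 0.
λ = (−4 + √(4² + 4·4·8)) / (2·4) = (−4 + √144) / 8 = (−4 + 12)/8 = 1.
ℓ''(λ) = −8/λ² − 4 < 0, confirming a maximum.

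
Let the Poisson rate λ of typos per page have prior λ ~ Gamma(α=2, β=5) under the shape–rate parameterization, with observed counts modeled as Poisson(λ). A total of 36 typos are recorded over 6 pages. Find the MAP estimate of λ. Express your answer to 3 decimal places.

Σxᵢ = 36, n = 6.
Posterior ∝ λe^(−5λ) · λ^36e^(−6λ) = λ^37e^(−11λ), i.e. Gamma(shape=38, rate=11).
The mode of a Gamma(a, b) with a ≥ 1 (shape–rate) is (a−1)/b = 37/11 ≈ 3.364.

λ̂_MAP = 3.364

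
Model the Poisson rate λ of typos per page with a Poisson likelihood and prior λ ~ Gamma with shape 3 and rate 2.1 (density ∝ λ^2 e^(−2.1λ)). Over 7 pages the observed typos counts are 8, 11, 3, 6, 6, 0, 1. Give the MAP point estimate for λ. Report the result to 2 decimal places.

λ̂_MAP = 4.07

Σxᵢ = 8+11+3+6+6+0+1 = 35, with n = 7.
Posterior ∝ λ^2e^(−2.1λ) · λ^35e^(−7λ) = λ^37e^(−9.1λ), i.e. Gamma(shape=38, rate=9.1).
The mode of a Gamma(a, b) with a ≥ 1 (shape–rate) is (a−1)/b = 37/9.1 ≈ 4.07.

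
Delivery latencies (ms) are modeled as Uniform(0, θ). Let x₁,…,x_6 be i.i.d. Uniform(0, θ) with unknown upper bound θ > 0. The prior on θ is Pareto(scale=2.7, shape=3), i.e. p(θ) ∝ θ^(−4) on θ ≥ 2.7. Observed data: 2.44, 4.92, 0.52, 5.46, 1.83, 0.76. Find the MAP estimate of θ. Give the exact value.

The Uniform(0, θ) likelihood is θ^(−n) for θ ≥ max(xᵢ), zero otherwise. Here max(xᵢ) = 5.46.
Posterior ∝ θ^(−4) · θ^(−6) = θ^(−10) on θ ≥ max(2.7, 5.46) = 5.46.
This density is strictly decreasing in θ, so the posterior mode lies at the lower boundary of the support.

θ̂_MAP = 5.46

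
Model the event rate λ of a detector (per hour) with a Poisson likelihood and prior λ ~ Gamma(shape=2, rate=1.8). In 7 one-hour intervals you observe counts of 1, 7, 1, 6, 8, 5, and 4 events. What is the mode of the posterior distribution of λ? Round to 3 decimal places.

λ̂_MAP = 3.750

Σxᵢ = 1+7+1+6+8+5+4 = 32, with n = 7.
Posterior ∝ λe^(−1.8λ) · λ^32e^(−7λ) = λ^33e^(−8.8λ), i.e. Gamma(shape=34, rate=8.8).
The mode of a Gamma(a, b) with a ≥ 1 (shape–rate) is (a−1)/b = 33/8.8 ≈ 3.750.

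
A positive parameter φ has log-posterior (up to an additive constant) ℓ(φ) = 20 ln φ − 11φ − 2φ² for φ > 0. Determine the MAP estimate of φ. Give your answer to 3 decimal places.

φ̂_MAP = 1.250

ℓ'(φ) = 20/φ − 11 − 4φ. Setting this to zero and multiplying by φ: 4φ² + 11φ − 20 = 0.
φ = (−11 + √(11² + 4·4·20)) / (2·4) = (−11 + √441) / 8 = (−11 + 21)/8 = 5/4.
ℓ''(φ) = −20/φ² − 4 < 0, confirming a maximum.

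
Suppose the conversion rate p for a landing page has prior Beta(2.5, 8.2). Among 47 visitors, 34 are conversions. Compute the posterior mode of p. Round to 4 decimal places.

Prior: Beta(2.5, 8.2).
Data: 34 successes in 47 trials. The binomial likelihood contributes p^34(1−p)^13, so the posterior is Beta(2.5+34, 8.2+13) = Beta(36.5, 21.2).
For Beta(a, b) with a, b > 1 the mode is (a−1)/(a+b−2) = 35.5/55.7 ≈ 0.6373.

p̂_MAP = 0.6373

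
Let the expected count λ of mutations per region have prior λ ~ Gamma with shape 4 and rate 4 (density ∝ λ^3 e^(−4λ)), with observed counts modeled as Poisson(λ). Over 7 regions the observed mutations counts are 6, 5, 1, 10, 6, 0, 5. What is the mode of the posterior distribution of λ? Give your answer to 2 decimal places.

λ̂_MAP = 3.27

Σxᵢ = 6+5+1+10+6+0+5 = 33, with n = 7.
Posterior ∝ λ^3e^(−4λ) · λ^33e^(−7λ) = λ^36e^(−11λ), i.e. Gamma(shape=37, rate=11).
The mode of a Gamma(a, b) with a ≥ 1 (shape–rate) is (a−1)/b = 36/11 ≈ 3.27.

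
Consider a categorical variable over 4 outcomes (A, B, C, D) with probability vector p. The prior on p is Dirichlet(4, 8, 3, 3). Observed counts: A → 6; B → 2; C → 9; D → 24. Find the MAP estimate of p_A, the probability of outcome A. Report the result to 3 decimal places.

MAP estimate of p_A = 0.164

The posterior is Dirichlet(αᵢ + nᵢ) = Dirichlet(10, 10, 12, 27).
For a Dirichlet(a₁,…,a_K) with all aᵢ > 1, the mode has j-th component (aⱼ − 1)/(Σaᵢ − K).
Here Σaᵢ = 59 and K = 4, so p_A = (10 − 1)/(59 − 4) = 9/55 ≈ 0.164.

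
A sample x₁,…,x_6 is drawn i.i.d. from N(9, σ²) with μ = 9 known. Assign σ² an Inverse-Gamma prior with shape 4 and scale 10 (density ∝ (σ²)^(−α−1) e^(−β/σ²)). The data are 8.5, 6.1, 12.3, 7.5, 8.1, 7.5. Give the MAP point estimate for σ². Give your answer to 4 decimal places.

Sum of squared deviations about the known mean: SS = (8.5−9)² + (6.1−9)² + (12.3−9)² + (7.5−9)² + (8.1−9)² + (7.5−9)² = 24.86.
The Normal likelihood contributes (σ²)^(−n/2) exp(−SS/(2σ²)), so the posterior is Inverse-Gamma(α + n/2, β + SS/2) = Inverse-Gamma(7, 22.43).
The mode of Inverse-Gamma(a, b) is b/(a+1) = 22.43/8 ≈ 2.8038.

σ̂²_MAP = 2.8038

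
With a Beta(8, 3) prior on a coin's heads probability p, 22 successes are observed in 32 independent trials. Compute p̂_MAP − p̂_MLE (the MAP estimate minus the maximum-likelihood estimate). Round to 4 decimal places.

MAP − MLE = 0.0198

Posterior is Beta(30, 13); MAP = (30−1)/(43−2) = 29/41 ≈ 0.70732.
MLE ignores the prior: p̂_MLE = k/n = 22/32 ≈ 0.68750.
Difference = 29/41 − 22/32 = 13/656 ≈ 0.0198.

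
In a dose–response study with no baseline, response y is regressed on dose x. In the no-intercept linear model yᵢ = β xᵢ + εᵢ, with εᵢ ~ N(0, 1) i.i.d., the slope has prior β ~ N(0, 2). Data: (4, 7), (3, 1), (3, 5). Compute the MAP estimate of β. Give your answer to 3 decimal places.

β̂_MAP = 1.333

log p(β | y) = −Σ(yᵢ − βxᵢ)²/(2·1) − β²/(2·2) + const.
Setting the derivative to zero: Σxᵢ(yᵢ − βxᵢ)/1 − β/2 = 0, so β = Σxᵢyᵢ / (Σxᵢ² + σ²/τ²).
Σxᵢyᵢ = 4·7 + 3·1 + 3·5 = 46; Σxᵢ² = 34; σ²/τ² = 0.5.
β̂_MAP = 46 / (34 + 0.5) = 46/34.5 ≈ 1.333.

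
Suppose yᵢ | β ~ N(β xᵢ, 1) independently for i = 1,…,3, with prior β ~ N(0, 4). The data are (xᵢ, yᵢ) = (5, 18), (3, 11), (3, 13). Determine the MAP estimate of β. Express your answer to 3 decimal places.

log p(β | y) = −Σ(yᵢ − βxᵢ)²/(2·1) − β²/(2·4) + const.
Setting the derivative to zero: Σxᵢ(yᵢ − βxᵢ)/1 − β/4 = 0, so β = Σxᵢyᵢ / (Σxᵢ² + σ²/τ²).
Σxᵢyᵢ = 5·18 + 3·11 + 3·13 = 162; Σxᵢ² = 43; σ²/τ² = 0.25.
β̂_MAP = 162 / (43 + 0.25) = 162/43.25 ≈ 3.746.

β̂_MAP = 3.746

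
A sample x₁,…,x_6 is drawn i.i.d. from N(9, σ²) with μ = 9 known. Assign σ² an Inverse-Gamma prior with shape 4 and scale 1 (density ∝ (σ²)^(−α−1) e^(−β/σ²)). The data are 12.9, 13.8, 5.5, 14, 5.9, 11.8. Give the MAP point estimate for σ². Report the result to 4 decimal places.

Sum of squared deviations about the known mean: SS = (12.9−9)² + (13.8−9)² + (5.5−9)² + (14−9)² + (5.9−9)² + (11.8−9)² = 92.95.
The Normal likelihood contributes (σ²)^(−n/2) exp(−SS/(2σ²)), so the posterior is Inverse-Gamma(α + n/2, β + SS/2) = Inverse-Gamma(7, 47.475).
The mode of Inverse-Gamma(a, b) is b/(a+1) = 47.475/8 ≈ 5.9344.

σ̂²_MAP = 5.9344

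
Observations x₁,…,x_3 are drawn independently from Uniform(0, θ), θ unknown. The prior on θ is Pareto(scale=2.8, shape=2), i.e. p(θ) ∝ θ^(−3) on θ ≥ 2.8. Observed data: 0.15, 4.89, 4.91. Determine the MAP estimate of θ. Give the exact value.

θ̂_MAP = 4.91

The Uniform(0, θ) likelihood is θ^(−n) for θ ≥ max(xᵢ), zero otherwise. Here max(xᵢ) = 4.91.
Posterior ∝ θ^(−3) · θ^(−3) = θ^(−6) on θ ≥ max(2.8, 4.91) = 4.91.
This density is strictly decreasing in θ, so the posterior mode lies at the lower boundary of the support.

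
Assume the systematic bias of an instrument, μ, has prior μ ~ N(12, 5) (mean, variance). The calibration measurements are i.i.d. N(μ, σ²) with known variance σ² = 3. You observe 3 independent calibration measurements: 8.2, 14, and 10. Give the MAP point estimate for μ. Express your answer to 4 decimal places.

n = 3; x̄ = (8.2 + 14 + 10)/3 = 32.2/3 = 161/15 ≈ 10.7333.
For a Normal prior and Normal likelihood with known variance, the posterior is Normal; its mode equals its mean, the precision-weighted average.
Prior precision 1/σ₀² = 1/5 = 0.2; data precision n/σ² = 3/3 = 1.
μ̂ = (0.2·12 + 1·(161/15)) / (0.2 + 1) = (197/15)/1.2 = 197/18 ≈ 10.9444.

μ̂_MAP = 10.9444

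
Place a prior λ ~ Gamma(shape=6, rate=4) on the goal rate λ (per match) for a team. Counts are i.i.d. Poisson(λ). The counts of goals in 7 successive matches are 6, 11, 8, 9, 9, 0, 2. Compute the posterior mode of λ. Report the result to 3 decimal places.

Σxᵢ = 6+11+8+9+9+0+2 = 45, with n = 7.
Posterior ∝ λ^5e^(−4λ) · λ^45e^(−7λ) = λ^50e^(−11λ), i.e. Gamma(shape=51, rate=11).
The mode of a Gamma(a, b) with a ≥ 1 (shape–rate) is (a−1)/b = 50/11 ≈ 4.545.

λ̂_MAP = 4.545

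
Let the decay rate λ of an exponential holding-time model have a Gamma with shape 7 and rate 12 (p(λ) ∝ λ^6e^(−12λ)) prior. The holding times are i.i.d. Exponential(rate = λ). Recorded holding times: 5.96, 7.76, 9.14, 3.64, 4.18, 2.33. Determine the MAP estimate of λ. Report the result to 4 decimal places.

The Exponential(rate=λ) likelihood is ∝ λ^n e^(−λΣtᵢ). Here n = 6 and Σtᵢ = 5.96 + 7.76 + 9.14 + 3.64 + 4.18 + 2.33 = 33.01.
Posterior ∝ λ^6e^(−12λ) · λ^6e^(−33.01λ) = λ^12e^(−45.01λ), i.e. Gamma(13, 45.01).
Mode = (a−1)/b = 12/45.01 ≈ 0.2666.

λ̂_MAP = 0.2666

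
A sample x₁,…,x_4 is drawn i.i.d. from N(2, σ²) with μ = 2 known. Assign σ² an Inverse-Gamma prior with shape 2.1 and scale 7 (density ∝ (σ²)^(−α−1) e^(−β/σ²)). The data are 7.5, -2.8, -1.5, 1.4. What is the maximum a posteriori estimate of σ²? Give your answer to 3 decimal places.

σ̂²_MAP = 7.833

Sum of squared deviations about the known mean: SS = (7.5−2)² + (-2.8−2)² + (-1.5−2)² + (1.4−2)² = 65.9.
The Normal likelihood contributes (σ²)^(−n/2) exp(−SS/(2σ²)), so the posterior is Inverse-Gamma(α + n/2, β + SS/2) = Inverse-Gamma(4.1, 39.95).
The mode of Inverse-Gamma(a, b) is b/(a+1) = 39.95/5.1 ≈ 7.833.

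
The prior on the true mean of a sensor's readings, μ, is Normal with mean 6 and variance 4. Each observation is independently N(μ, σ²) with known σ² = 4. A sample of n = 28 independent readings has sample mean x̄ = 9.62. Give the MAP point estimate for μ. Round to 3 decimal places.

n = 28, x̄ = 9.62.
For a Normal prior and Normal likelihood with known variance, the posterior is Normal; its mode equals its mean, the precision-weighted average.
Prior precision 1/σ₀² = 1/4 = 0.25; data precision n/σ² = 28/4 = 7.
μ̂ = (0.25·6 + 7·9.62) / (0.25 + 7) = 68.84/7.25 = 6884/725 ≈ 9.495.

μ̂_MAP = 9.495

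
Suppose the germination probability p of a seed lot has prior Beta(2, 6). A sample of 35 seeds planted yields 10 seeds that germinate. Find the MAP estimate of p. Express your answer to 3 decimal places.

Prior: Beta(2, 6).
Data: 10 successes in 35 trials. The binomial likelihood contributes p^10(1−p)^25, so the posterior is Beta(2+10, 6+25) = Beta(12, 31).
For Beta(a, b) with a, b > 1 the mode is (a−1)/(a+b−2) = 11/41 ≈ 0.268.

p̂_MAP = 0.268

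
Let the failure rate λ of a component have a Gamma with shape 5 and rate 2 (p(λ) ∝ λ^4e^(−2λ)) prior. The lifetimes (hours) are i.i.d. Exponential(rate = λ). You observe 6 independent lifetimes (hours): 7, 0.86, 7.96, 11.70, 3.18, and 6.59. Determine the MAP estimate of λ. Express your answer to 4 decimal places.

λ̂_MAP = 0.2545

The Exponential(rate=λ) likelihood is ∝ λ^n e^(−λΣtᵢ). Here n = 6 and Σtᵢ = 7 + 0.86 + 7.96 + 11.70 + 3.18 + 6.59 = 37.29.
Posterior ∝ λ^4e^(−2λ) · λ^6e^(−37.29λ) = λ^10e^(−39.29λ), i.e. Gamma(11, 39.29).
Mode = (a−1)/b = 10/39.29 ≈ 0.2545.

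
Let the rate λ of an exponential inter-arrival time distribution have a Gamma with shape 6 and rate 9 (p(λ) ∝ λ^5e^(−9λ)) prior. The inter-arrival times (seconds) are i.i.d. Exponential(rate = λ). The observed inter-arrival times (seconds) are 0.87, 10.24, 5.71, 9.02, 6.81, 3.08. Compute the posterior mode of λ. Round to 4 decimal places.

The Exponential(rate=λ) likelihood is ∝ λ^n e^(−λΣtᵢ). Here n = 6 and Σtᵢ = 0.87 + 10.24 + 5.71 + 9.02 + 6.81 + 3.08 = 35.73.
Posterior ∝ λ^5e^(−9λ) · λ^6e^(−35.73λ) = λ^11e^(−44.73λ), i.e. Gamma(12, 44.73).
Mode = (a−1)/b = 11/44.73 ≈ 0.2459.

λ̂_MAP = 0.2459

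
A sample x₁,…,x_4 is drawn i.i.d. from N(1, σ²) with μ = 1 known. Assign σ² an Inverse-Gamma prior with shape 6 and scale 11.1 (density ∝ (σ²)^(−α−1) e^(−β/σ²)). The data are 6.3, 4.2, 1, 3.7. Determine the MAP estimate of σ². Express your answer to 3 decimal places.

σ̂²_MAP = 3.768

Sum of squared deviations about the known mean: SS = (6.3−1)² + (4.2−1)² + (1−1)² + (3.7−1)² = 45.62.
The Normal likelihood contributes (σ²)^(−n/2) exp(−SS/(2σ²)), so the posterior is Inverse-Gamma(α + n/2, β + SS/2) = Inverse-Gamma(8, 33.91).
The mode of Inverse-Gamma(a, b) is b/(a+1) = 33.91/9 ≈ 3.768.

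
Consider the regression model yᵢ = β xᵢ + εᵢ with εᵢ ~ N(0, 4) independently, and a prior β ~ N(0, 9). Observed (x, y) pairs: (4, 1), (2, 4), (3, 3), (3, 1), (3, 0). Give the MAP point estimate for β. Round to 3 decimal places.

β̂_MAP = 0.506

log p(β | y) = −Σ(yᵢ − βxᵢ)²/(2·4) − β²/(2·9) + const.
Setting the derivative to zero: Σxᵢ(yᵢ − βxᵢ)/4 − β/9 = 0, so β = Σxᵢyᵢ / (Σxᵢ² + σ²/τ²).
Σxᵢyᵢ = 4·1 + 2·4 + 3·3 + 3·1 + 3·0 = 24; Σxᵢ² = 47; σ²/τ² = 4/9.
β̂_MAP = 24 / (47 + 4/9) = 24/(427/9) = 216/427 ≈ 0.506.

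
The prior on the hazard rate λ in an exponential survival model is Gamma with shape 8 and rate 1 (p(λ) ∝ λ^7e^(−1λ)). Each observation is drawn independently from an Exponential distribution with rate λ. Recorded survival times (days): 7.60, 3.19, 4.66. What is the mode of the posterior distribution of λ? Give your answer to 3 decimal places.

The Exponential(rate=λ) likelihood is ∝ λ^n e^(−λΣtᵢ). Here n = 3 and Σtᵢ = 7.60 + 3.19 + 4.66 = 15.45.
Posterior ∝ λ^7e^(−1λ) · λ^3e^(−15.45λ) = λ^10e^(−16.45λ), i.e. Gamma(11, 16.45).
Mode = (a−1)/b = 10/16.45 ≈ 0.608.

λ̂_MAP = 0.608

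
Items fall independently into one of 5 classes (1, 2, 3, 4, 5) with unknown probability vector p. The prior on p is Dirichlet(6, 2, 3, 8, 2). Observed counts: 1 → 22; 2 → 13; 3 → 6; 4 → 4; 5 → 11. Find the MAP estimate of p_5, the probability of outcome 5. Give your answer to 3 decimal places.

The posterior is Dirichlet(αᵢ + nᵢ) = Dirichlet(28, 15, 9, 12, 13).
For a Dirichlet(a₁,…,a_K) with all aᵢ > 1, the mode has j-th component (aⱼ − 1)/(Σaᵢ − K).
Here Σaᵢ = 77 and K = 5, so p_5 = (13 − 1)/(77 − 5) = 12/72 ≈ 0.167.

MAP estimate: 0.167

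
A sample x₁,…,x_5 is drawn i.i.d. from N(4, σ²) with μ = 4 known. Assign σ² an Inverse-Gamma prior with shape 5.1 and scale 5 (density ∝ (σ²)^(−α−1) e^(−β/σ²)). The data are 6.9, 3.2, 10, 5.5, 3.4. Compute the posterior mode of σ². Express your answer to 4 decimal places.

Sum of squared deviations about the known mean: SS = (6.9−4)² + (3.2−4)² + (10−4)² + (5.5−4)² + (3.4−4)² = 47.66.
The Normal likelihood contributes (σ²)^(−n/2) exp(−SS/(2σ²)), so the posterior is Inverse-Gamma(α + n/2, β + SS/2) = Inverse-Gamma(7.6, 28.83).
The mode of Inverse-Gamma(a, b) is b/(a+1) = 28.83/8.6 ≈ 3.3523.

σ̂²_MAP = 3.3523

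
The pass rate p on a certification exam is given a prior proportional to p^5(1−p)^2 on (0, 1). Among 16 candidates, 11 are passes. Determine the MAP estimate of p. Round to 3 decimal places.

The prior density ∝ p^5(1−p)^2 is the kernel of Beta(6, 3).
Data: 11 successes in 16 trials. The binomial likelihood contributes p^11(1−p)^5, so the posterior is Beta(6+11, 3+5) = Beta(17, 8).
For Beta(a, b) with a, b > 1 the mode is (a−1)/(a+b−2) = 16/23 ≈ 0.696.

p̂_MAP = 0.696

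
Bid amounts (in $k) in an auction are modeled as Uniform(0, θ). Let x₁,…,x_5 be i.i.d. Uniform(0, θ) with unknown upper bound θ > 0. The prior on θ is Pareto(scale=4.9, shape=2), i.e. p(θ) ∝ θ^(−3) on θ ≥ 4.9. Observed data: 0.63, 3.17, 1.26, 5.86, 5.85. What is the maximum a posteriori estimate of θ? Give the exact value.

θ̂_MAP = 5.86

The Uniform(0, θ) likelihood is θ^(−n) for θ ≥ max(xᵢ), zero otherwise. Here max(xᵢ) = 5.86.
Posterior ∝ θ^(−3) · θ^(−5) = θ^(−8) on θ ≥ max(4.9, 5.86) = 5.86.
This density is strictly decreasing in θ, so the posterior mode lies at the lower boundary of the support.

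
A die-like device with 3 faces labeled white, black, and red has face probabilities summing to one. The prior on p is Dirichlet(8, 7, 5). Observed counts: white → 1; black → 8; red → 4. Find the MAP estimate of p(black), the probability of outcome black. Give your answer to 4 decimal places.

MAP estimate of p(black) = 0.4667

The posterior is Dirichlet(αᵢ + nᵢ) = Dirichlet(9, 15, 9).
For a Dirichlet(a₁,…,a_K) with all aᵢ > 1, the mode has j-th component (aⱼ − 1)/(Σaᵢ − K).
Here Σaᵢ = 33 and K = 3, so p(black) = (15 − 1)/(33 − 3) = 14/30 ≈ 0.4667.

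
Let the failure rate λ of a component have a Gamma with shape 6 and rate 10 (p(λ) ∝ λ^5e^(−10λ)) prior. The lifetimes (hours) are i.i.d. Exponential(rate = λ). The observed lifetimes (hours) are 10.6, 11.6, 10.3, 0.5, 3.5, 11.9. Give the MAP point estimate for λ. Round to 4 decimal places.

The Exponential(rate=λ) likelihood is ∝ λ^n e^(−λΣtᵢ). Here n = 6 and Σtᵢ = 10.6 + 11.6 + 10.3 + 0.5 + 3.5 + 11.9 = 48.4.
Posterior ∝ λ^5e^(−10λ) · λ^6e^(−48.4λ) = λ^11e^(−58.4λ), i.e. Gamma(12, 58.4).
Mode = (a−1)/b = 11/58.4 ≈ 0.1884.

λ̂_MAP = 0.1884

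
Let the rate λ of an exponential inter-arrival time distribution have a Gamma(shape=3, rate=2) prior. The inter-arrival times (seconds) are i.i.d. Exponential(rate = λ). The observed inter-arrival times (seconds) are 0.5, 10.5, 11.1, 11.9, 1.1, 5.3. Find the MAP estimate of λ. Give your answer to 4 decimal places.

λ̂_MAP = 0.1887

The Exponential(rate=λ) likelihood is ∝ λ^n e^(−λΣtᵢ). Here n = 6 and Σtᵢ = 0.5 + 10.5 + 11.1 + 11.9 + 1.1 + 5.3 = 40.4.
Posterior ∝ λ^2e^(−2λ) · λ^6e^(−40.4λ) = λ^8e^(−42.4λ), i.e. Gamma(9, 42.4).
Mode = (a−1)/b = 8/42.4 ≈ 0.1887.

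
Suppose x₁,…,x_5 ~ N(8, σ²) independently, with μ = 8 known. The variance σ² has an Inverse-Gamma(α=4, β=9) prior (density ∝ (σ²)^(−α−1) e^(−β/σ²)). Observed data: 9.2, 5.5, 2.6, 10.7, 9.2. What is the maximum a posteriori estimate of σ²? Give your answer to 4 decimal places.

σ̂²_MAP = 4.2387

Sum of squared deviations about the known mean: SS = (9.2−8)² + (5.5−8)² + (2.6−8)² + (10.7−8)² + (9.2−8)² = 45.58.
The Normal likelihood contributes (σ²)^(−n/2) exp(−SS/(2σ²)), so the posterior is Inverse-Gamma(α + n/2, β + SS/2) = Inverse-Gamma(6.5, 31.79).
The mode of Inverse-Gamma(a, b) is b/(a+1) = 31.79/7.5 ≈ 4.2387.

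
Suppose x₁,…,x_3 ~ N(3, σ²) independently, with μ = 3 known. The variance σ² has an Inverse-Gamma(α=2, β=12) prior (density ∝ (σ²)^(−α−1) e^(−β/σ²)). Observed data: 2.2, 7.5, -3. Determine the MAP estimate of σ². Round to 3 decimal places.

σ̂²_MAP = 8.988

Sum of squared deviations about the known mean: SS = (2.2−3)² + (7.5−3)² + (-3−3)² = 56.89.
The Normal likelihood contributes (σ²)^(−n/2) exp(−SS/(2σ²)), so the posterior is Inverse-Gamma(α + n/2, β + SS/2) = Inverse-Gamma(3.5, 40.445).
The mode of Inverse-Gamma(a, b) is b/(a+1) = 40.445/4.5 ≈ 8.988.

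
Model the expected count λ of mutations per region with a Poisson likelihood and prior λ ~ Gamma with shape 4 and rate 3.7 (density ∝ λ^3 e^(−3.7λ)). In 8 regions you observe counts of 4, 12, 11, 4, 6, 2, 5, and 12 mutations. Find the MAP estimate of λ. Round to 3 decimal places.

Σxᵢ = 4+12+11+4+6+2+5+12 = 56, with n = 8.
Posterior ∝ λ^3e^(−3.7λ) · λ^56e^(−8λ) = λ^59e^(−11.7λ), i.e. Gamma(shape=60, rate=11.7).
The mode of a Gamma(a, b) with a ≥ 1 (shape–rate) is (a−1)/b = 59/11.7 ≈ 5.043.

λ̂_MAP = 5.043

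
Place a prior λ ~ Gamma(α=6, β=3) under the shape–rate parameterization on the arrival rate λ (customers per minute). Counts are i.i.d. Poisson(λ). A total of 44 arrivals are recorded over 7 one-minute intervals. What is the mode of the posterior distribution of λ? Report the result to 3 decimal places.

λ̂_MAP = 4.900

Σxᵢ = 44, n = 7.
Posterior ∝ λ^5e^(−3λ) · λ^44e^(−7λ) = λ^49e^(−10λ), i.e. Gamma(shape=50, rate=10).
The mode of a Gamma(a, b) with a ≥ 1 (shape–rate) is (a−1)/b = 49/10 ≈ 4.900.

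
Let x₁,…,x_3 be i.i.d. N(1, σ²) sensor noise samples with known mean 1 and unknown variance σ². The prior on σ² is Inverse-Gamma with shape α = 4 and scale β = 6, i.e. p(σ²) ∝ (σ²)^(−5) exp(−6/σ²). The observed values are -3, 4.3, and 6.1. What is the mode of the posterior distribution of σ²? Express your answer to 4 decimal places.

σ̂²_MAP = 4.9923

Sum of squared deviations about the known mean: SS = (-3−1)² + (4.3−1)² + (6.1−1)² = 52.9.
The Normal likelihood contributes (σ²)^(−n/2) exp(−SS/(2σ²)), so the posterior is Inverse-Gamma(α + n/2, β + SS/2) = Inverse-Gamma(5.5, 32.45).
The mode of Inverse-Gamma(a, b) is b/(a+1) = 32.45/6.5 ≈ 4.9923.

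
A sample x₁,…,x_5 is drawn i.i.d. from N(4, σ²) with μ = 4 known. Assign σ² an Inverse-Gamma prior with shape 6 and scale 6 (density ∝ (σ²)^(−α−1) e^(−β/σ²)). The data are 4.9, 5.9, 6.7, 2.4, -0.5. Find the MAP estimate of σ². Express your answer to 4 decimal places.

Sum of squared deviations about the known mean: SS = (4.9−4)² + (5.9−4)² + (6.7−4)² + (2.4−4)² + (-0.5−4)² = 34.52.
The Normal likelihood contributes (σ²)^(−n/2) exp(−SS/(2σ²)), so the posterior is Inverse-Gamma(α + n/2, β + SS/2) = Inverse-Gamma(8.5, 23.26).
The mode of Inverse-Gamma(a, b) is b/(a+1) = 23.26/9.5 ≈ 2.4484.

σ̂²_MAP = 2.4484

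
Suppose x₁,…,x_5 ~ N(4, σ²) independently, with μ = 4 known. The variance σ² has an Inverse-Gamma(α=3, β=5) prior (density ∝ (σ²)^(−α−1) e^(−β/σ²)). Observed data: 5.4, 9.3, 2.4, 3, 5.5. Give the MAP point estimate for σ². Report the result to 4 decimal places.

Sum of squared deviations about the known mean: SS = (5.4−4)² + (9.3−4)² + (2.4−4)² + (3−4)² + (5.5−4)² = 35.86.
The Normal likelihood contributes (σ²)^(−n/2) exp(−SS/(2σ²)), so the posterior is Inverse-Gamma(α + n/2, β + SS/2) = Inverse-Gamma(5.5, 22.93).
The mode of Inverse-Gamma(a, b) is b/(a+1) = 22.93/6.5 ≈ 3.5277.

σ̂²_MAP = 3.5277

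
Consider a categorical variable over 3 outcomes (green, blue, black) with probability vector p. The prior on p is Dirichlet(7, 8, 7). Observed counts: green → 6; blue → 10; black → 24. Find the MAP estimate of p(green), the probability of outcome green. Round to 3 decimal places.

MAP estimate of p(green) = 0.203

The posterior is Dirichlet(αᵢ + nᵢ) = Dirichlet(13, 18, 31).
For a Dirichlet(a₁,…,a_K) with all aᵢ > 1, the mode has j-th component (aⱼ − 1)/(Σaᵢ − K).
Here Σaᵢ = 62 and K = 3, so p(green) = (13 − 1)/(62 − 3) = 12/59 ≈ 0.203.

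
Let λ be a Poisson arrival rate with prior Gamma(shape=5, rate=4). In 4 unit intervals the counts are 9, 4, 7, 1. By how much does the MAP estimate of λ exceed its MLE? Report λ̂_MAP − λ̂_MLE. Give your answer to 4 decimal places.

Σxᵢ = 21. Posterior is Gamma(26, 8); MAP = (26−1)/8 = 25/8 ≈ 3.12500.
MLE = x̄ = 21/4 ≈ 5.25000.
Difference = 25/8 − 21/4 = -17/8 ≈ -2.1250.

MAP − MLE = -2.1250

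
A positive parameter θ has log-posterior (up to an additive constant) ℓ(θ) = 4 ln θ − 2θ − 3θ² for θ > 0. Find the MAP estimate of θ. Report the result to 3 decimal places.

ℓ'(θ) = 4/θ − 2 − 6θ. Setting this to zero and multiplying by θ: 6θ² + 2θ − 4 = 0.
θ = (−2 + √(2² + 4·6·4)) / (2·6) = (−2 + √100) / 12 = (−2 + 10)/12 = 2/3.
ℓ''(θ) = −4/θ² − 6 < 0, confirming a maximum.

θ̂_MAP = 0.667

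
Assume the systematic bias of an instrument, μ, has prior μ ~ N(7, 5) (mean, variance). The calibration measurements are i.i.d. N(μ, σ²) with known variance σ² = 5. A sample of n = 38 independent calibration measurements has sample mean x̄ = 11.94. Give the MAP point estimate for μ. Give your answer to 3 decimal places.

n = 38, x̄ = 11.94.
For a Normal prior and Normal likelihood with known variance, the posterior is Normal; its mode equals its mean, the precision-weighted average.
Prior precision 1/σ₀² = 1/5 = 0.2; data precision n/σ² = 38/5 = 7.6.
μ̂ = (0.2·7 + 7.6·11.94) / (0.2 + 7.6) = 92.144/7.8 = 886/75 ≈ 11.813.

μ̂_MAP = 11.813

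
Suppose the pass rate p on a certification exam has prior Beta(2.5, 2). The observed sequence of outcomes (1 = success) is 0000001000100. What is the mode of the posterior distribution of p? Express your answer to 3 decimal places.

p̂_MAP = 0.226

Prior: Beta(2.5, 2).
Data: 2 successes in 13 trials (from the sequence). The binomial likelihood contributes p^2(1−p)^11, so the posterior is Beta(2.5+2, 2+11) = Beta(4.5, 13).
For Beta(a, b) with a, b > 1 the mode is (a−1)/(a+b−2) = 3.5/15.5 ≈ 0.226.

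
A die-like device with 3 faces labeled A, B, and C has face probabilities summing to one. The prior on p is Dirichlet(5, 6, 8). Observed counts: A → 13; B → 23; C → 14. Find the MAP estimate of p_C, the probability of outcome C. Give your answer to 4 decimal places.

MAP estimate of p_C = 0.3182

The posterior is Dirichlet(αᵢ + nᵢ) = Dirichlet(18, 29, 22).
For a Dirichlet(a₁,…,a_K) with all aᵢ > 1, the mode has j-th component (aⱼ − 1)/(Σaᵢ − K).
Here Σaᵢ = 69 and K = 3, so p_C = (22 − 1)/(69 − 3) = 21/66 ≈ 0.3182.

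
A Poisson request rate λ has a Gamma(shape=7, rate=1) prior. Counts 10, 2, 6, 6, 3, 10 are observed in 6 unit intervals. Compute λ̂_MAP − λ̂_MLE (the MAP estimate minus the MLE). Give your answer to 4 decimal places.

Σxᵢ = 37. Posterior is Gamma(44, 7); MAP = (44−1)/7 = 43/7 ≈ 6.14286.
MLE = x̄ = 37/6 ≈ 6.16667.
Difference = 43/7 − 37/6 = -1/42 ≈ -0.0238.

MAP − MLE = -0.0238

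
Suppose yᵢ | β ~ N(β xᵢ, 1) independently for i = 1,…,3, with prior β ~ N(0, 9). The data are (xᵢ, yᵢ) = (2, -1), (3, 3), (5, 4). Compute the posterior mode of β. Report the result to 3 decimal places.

log p(β | y) = −Σ(yᵢ − βxᵢ)²/(2·1) − β²/(2·9) + const.
Setting the derivative to zero: Σxᵢ(yᵢ − βxᵢ)/1 − β/9 = 0, so β = Σxᵢyᵢ / (Σxᵢ² + σ²/τ²).
Σxᵢyᵢ = 2·(-1) + 3·3 + 5·4 = 27; Σxᵢ² = 38; σ²/τ² = 1/9.
β̂_MAP = 27 / (38 + 1/9) = 27/(343/9) = 243/343 ≈ 0.708.

β̂_MAP = 0.708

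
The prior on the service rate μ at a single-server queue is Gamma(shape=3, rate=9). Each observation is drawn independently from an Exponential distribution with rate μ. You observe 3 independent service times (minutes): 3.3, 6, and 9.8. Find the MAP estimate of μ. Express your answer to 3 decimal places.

The Exponential(rate=μ) likelihood is ∝ μ^n e^(−μΣtᵢ). Here n = 3 and Σtᵢ = 3.3 + 6 + 9.8 = 19.1.
Posterior ∝ μ^2e^(−9μ) · μ^3e^(−19.1μ) = μ^5e^(−28.1μ), i.e. Gamma(6, 28.1).
Mode = (a−1)/b = 5/28.1 ≈ 0.178.

μ̂_MAP = 0.178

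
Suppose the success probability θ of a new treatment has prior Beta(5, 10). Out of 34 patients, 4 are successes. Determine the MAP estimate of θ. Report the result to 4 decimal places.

Prior: Beta(5, 10).
Data: 4 successes in 34 trials. The binomial likelihood contributes θ^4(1−θ)^30, so the posterior is Beta(5+4, 10+30) = Beta(9, 40).
For Beta(a, b) with a, b > 1 the mode is (a−1)/(a+b−2) = 8/47 ≈ 0.1702.

θ̂_MAP = 0.1702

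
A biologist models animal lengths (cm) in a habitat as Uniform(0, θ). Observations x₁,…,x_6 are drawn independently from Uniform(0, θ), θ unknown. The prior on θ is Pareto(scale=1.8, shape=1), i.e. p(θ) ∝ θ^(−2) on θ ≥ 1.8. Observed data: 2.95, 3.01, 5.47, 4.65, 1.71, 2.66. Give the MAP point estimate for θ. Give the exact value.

θ̂_MAP = 5.47

The Uniform(0, θ) likelihood is θ^(−n) for θ ≥ max(xᵢ), zero otherwise. Here max(xᵢ) = 5.47.
Posterior ∝ θ^(−2) · θ^(−6) = θ^(−8) on θ ≥ max(1.8, 5.47) = 5.47.
This density is strictly decreasing in θ, so the posterior mode lies at the lower boundary of the support.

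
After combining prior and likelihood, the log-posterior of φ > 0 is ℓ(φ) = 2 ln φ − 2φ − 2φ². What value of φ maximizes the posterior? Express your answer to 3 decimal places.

ℓ'(φ) = 2/φ − 2 − 4φ. Setting this to zero and multiplying by φ: 4φ² + 2φ − 2 = 0.
φ = (−2 + √(2² + 4·4·2)) / (2·4) = (−2 + √36) / 8 = (−2 + 6)/8 = 1/2.
ℓ''(φ) = −2/φ² − 4 < 0, confirming a maximum.

φ̂_MAP = 0.500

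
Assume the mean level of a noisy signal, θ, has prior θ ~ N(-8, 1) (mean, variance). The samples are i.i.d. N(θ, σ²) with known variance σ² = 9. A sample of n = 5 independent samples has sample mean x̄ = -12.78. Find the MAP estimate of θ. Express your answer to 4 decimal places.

n = 5, x̄ = -12.78.
For a Normal prior and Normal likelihood with known variance, the posterior is Normal; its mode equals its mean, the precision-weighted average.
Prior precision 1/σ₀² = 1/1 = 1; data precision n/σ² = 5/9.
θ̂ = (1·(-8) + (5/9)·(-12.78)) / (1 + 5/9) = (-15.1)/(14/9) = -1359/140 ≈ -9.7071.

θ̂_MAP = -9.7071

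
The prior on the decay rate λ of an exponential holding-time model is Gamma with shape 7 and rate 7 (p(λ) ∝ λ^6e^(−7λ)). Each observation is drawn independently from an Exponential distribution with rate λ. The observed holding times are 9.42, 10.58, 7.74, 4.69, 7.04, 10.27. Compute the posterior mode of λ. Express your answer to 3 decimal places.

λ̂_MAP = 0.211

The Exponential(rate=λ) likelihood is ∝ λ^n e^(−λΣtᵢ). Here n = 6 and Σtᵢ = 9.42 + 10.58 + 7.74 + 4.69 + 7.04 + 10.27 = 49.74.
Posterior ∝ λ^6e^(−7λ) · λ^6e^(−49.74λ) = λ^12e^(−56.74λ), i.e. Gamma(13, 56.74).
Mode = (a−1)/b = 12/56.74 ≈ 0.211.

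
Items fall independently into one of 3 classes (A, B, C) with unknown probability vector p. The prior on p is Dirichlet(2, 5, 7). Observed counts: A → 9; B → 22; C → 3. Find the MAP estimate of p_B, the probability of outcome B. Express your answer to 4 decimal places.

The posterior is Dirichlet(αᵢ + nᵢ) = Dirichlet(11, 27, 10).
For a Dirichlet(a₁,…,a_K) with all aᵢ > 1, the mode has j-th component (aⱼ − 1)/(Σaᵢ − K).
Here Σaᵢ = 48 and K = 3, so p_B = (27 − 1)/(48 − 3) = 26/45 ≈ 0.5778.

MAP estimate of p_B = 0.5778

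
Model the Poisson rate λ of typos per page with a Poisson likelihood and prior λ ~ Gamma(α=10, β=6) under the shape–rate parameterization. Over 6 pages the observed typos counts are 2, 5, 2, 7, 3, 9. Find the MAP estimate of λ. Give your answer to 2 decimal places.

Σxᵢ = 2+5+2+7+3+9 = 28, with n = 6.
Posterior ∝ λ^9e^(−6λ) · λ^28e^(−6λ) = λ^37e^(−12λ), i.e. Gamma(shape=38, rate=12).
The mode of a Gamma(a, b) with a ≥ 1 (shape–rate) is (a−1)/b = 37/12 ≈ 3.08.

λ̂_MAP = 3.08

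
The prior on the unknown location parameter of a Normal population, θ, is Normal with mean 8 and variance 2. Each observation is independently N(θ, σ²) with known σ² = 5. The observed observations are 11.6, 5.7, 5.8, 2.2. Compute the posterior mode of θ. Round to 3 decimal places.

n = 4; x̄ = (11.6 + 5.7 + 5.8 + 2.2)/4 = 25.3/4 = 6.325.
For a Normal prior and Normal likelihood with known variance, the posterior is Normal; its mode equals its mean, the precision-weighted average.
Prior precision 1/σ₀² = 1/2 = 0.5; data precision n/σ² = 4/5 = 0.8.
θ̂ = (0.5·8 + 0.8·6.325) / (0.5 + 0.8) = 9.06/1.3 = 453/65 ≈ 6.969.

θ̂_MAP = 6.969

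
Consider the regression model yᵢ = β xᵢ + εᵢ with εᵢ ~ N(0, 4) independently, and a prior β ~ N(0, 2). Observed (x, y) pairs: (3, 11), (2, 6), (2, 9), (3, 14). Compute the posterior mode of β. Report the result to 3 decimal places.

β̂_MAP = 3.750

log p(β | y) = −Σ(yᵢ − βxᵢ)²/(2·4) − β²/(2·2) + const.
Setting the derivative to zero: Σxᵢ(yᵢ − βxᵢ)/4 − β/2 = 0, so β = Σxᵢyᵢ / (Σxᵢ² + σ²/τ²).
Σxᵢyᵢ = 3·11 + 2·6 + 2·9 + 3·14 = 105; Σxᵢ² = 26; σ²/τ² = 2.
β̂_MAP = 105 / (26 + 2) = 105/28 ≈ 3.750.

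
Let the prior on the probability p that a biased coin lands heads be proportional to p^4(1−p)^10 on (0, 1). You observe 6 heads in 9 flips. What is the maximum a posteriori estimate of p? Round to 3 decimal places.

p̂_MAP = 0.435

The prior density ∝ p^4(1−p)^10 is the kernel of Beta(5, 11).
Data: 6 successes in 9 trials. The binomial likelihood contributes p^6(1−p)^3, so the posterior is Beta(5+6, 11+3) = Beta(11, 14).
For Beta(a, b) with a, b > 1 the mode is (a−1)/(a+b−2) = 10/23 ≈ 0.435.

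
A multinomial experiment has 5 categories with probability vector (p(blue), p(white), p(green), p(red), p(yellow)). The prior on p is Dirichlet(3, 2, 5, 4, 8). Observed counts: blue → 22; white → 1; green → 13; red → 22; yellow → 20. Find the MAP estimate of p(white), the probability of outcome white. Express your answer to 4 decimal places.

MAP estimate of p(white) = 0.0211

The posterior is Dirichlet(αᵢ + nᵢ) = Dirichlet(25, 3, 18, 26, 28).
For a Dirichlet(a₁,…,a_K) with all aᵢ > 1, the mode has j-th component (aⱼ − 1)/(Σaᵢ − K).
Here Σaᵢ = 100 and K = 5, so p(white) = (3 − 1)/(100 − 5) = 2/95 ≈ 0.0211.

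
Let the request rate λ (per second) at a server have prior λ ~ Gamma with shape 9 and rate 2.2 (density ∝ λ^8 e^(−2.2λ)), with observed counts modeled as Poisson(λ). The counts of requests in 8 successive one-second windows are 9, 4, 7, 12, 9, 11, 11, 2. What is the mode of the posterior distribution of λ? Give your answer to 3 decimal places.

Σxᵢ = 9+4+7+12+9+11+11+2 = 65, with n = 8.
Posterior ∝ λ^8e^(−2.2λ) · λ^65e^(−8λ) = λ^73e^(−10.2λ), i.e. Gamma(shape=74, rate=10.2).
The mode of a Gamma(a, b) with a ≥ 1 (shape–rate) is (a−1)/b = 73/10.2 ≈ 7.157.

λ̂_MAP = 7.157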